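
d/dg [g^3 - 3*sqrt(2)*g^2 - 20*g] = 3*g^2 - 6*sqrt(2)*g - 20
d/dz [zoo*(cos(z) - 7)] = zoo*sin(z)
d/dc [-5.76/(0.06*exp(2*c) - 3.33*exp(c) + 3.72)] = (0.6912*exp(c) - 19.1808)*exp(c)/(0.06*exp(2*c) - 3.33*exp(c) + 3.72)^2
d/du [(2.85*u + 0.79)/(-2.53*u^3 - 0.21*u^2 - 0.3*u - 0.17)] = (14.421*u^3 + 6.5946*u^2 + 0.3318*u - 0.2475)/(6.4009*u^6 + 1.0626*u^5 + 1.5621*u^4 + 0.9862*u^3 + 0.1614*u^2 + 0.102*u + 0.0289)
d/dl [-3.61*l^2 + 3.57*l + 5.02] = 3.57 - 7.22*l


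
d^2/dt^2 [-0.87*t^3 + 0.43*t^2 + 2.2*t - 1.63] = 0.86 - 5.22*t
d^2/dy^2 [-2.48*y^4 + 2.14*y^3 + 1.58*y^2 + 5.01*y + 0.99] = -29.76*y^2 + 12.84*y + 3.16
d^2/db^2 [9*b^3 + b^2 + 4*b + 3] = 54*b + 2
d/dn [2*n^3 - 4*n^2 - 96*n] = 6*n^2 - 8*n - 96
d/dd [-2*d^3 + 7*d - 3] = 7 - 6*d^2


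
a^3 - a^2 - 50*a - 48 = (a - 8)*(a + 1)*(a + 6)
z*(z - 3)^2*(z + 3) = z^4 - 3*z^3 - 9*z^2 + 27*z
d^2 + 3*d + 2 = (d + 1)*(d + 2)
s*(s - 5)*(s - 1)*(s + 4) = s^4 - 2*s^3 - 19*s^2 + 20*s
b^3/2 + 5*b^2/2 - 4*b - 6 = (b/2 + 1/2)*(b - 2)*(b + 6)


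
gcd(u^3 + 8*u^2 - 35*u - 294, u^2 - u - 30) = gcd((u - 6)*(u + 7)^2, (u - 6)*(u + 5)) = u - 6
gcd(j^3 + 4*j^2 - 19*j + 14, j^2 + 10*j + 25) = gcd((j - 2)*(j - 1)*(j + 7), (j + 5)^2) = 1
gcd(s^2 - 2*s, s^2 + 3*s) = s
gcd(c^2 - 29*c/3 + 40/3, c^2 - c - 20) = 1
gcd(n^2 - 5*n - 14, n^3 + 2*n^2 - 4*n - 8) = n + 2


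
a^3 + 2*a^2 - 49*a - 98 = (a - 7)*(a + 2)*(a + 7)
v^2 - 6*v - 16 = (v - 8)*(v + 2)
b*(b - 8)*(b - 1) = b^3 - 9*b^2 + 8*b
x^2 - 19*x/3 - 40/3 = (x - 8)*(x + 5/3)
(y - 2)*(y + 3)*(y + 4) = y^3 + 5*y^2 - 2*y - 24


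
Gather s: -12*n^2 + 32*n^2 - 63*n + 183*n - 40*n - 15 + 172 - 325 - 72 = 20*n^2 + 80*n - 240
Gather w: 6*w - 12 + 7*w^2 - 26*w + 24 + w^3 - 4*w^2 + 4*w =w^3 + 3*w^2 - 16*w + 12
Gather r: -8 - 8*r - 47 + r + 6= -7*r - 49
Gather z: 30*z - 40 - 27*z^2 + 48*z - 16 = -27*z^2 + 78*z - 56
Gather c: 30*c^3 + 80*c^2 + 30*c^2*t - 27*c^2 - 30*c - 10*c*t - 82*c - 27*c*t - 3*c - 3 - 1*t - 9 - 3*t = 30*c^3 + c^2*(30*t + 53) + c*(-37*t - 115) - 4*t - 12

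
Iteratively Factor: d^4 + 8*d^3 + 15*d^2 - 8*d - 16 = (d + 4)*(d^3 + 4*d^2 - d - 4) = (d + 1)*(d + 4)*(d^2 + 3*d - 4) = (d + 1)*(d + 4)^2*(d - 1)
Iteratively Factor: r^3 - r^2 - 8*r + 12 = (r + 3)*(r^2 - 4*r + 4) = (r - 2)*(r + 3)*(r - 2)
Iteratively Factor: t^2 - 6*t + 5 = (t - 5)*(t - 1)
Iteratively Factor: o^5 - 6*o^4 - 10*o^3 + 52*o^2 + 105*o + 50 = (o + 1)*(o^4 - 7*o^3 - 3*o^2 + 55*o + 50) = (o + 1)^2*(o^3 - 8*o^2 + 5*o + 50) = (o - 5)*(o + 1)^2*(o^2 - 3*o - 10) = (o - 5)*(o + 1)^2*(o + 2)*(o - 5)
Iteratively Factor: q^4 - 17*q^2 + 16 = (q + 1)*(q^3 - q^2 - 16*q + 16) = (q - 4)*(q + 1)*(q^2 + 3*q - 4) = (q - 4)*(q - 1)*(q + 1)*(q + 4)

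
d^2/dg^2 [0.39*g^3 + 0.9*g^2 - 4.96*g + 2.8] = 2.34*g + 1.8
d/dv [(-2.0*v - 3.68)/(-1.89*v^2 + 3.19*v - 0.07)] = (-3.78*v^2 - 13.9104*v + 11.8792)/(3.5721*v^4 - 12.0582*v^3 + 10.4407*v^2 - 0.4466*v + 0.0049)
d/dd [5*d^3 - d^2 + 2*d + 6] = 15*d^2 - 2*d + 2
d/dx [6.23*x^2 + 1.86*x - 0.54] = 12.46*x + 1.86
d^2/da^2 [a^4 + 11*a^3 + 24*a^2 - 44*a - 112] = 12*a^2 + 66*a + 48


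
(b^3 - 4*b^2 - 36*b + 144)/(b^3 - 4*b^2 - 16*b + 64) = (b^2 - 36)/(b^2 - 16)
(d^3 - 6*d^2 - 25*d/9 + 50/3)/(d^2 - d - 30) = (d^2 - 25/9)/(d + 5)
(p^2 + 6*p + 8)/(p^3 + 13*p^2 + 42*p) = (p^2 + 6*p + 8)/(p*(p^2 + 13*p + 42))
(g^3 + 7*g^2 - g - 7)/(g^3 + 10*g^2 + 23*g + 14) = (g - 1)/(g + 2)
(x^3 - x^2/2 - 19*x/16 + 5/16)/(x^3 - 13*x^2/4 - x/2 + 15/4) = (x - 1/4)/(x - 3)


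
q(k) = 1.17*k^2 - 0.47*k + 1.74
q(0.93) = 2.31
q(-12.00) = 175.86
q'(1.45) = 2.92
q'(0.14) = -0.14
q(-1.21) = 4.02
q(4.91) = 27.64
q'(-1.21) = -3.30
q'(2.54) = 5.47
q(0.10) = 1.70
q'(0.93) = 1.71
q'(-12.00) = -28.55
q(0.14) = 1.70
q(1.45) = 3.52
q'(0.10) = -0.24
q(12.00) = 164.58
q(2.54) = 8.09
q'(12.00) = 27.61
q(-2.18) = 8.32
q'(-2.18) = -5.57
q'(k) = 2.34*k - 0.47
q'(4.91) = 11.02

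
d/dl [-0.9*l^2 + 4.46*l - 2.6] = 4.46 - 1.8*l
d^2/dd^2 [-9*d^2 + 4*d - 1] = -18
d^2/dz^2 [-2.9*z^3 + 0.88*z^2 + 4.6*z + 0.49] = 1.76 - 17.4*z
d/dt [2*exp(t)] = 2*exp(t)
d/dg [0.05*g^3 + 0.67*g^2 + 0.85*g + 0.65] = 0.15*g^2 + 1.34*g + 0.85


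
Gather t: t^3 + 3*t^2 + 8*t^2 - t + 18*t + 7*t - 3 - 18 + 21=t^3 + 11*t^2 + 24*t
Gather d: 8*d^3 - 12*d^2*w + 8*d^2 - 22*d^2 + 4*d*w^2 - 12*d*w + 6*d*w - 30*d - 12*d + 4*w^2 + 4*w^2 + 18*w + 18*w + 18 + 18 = 8*d^3 + d^2*(-12*w - 14) + d*(4*w^2 - 6*w - 42) + 8*w^2 + 36*w + 36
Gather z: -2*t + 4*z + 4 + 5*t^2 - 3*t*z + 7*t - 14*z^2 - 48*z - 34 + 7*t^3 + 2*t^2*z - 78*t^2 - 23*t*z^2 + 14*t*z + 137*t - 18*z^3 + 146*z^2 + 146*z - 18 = 7*t^3 - 73*t^2 + 142*t - 18*z^3 + z^2*(132 - 23*t) + z*(2*t^2 + 11*t + 102) - 48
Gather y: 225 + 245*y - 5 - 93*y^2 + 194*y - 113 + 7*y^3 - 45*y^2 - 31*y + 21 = 7*y^3 - 138*y^2 + 408*y + 128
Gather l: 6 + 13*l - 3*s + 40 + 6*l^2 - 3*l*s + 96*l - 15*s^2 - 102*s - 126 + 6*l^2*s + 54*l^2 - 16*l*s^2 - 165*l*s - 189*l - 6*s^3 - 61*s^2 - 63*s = l^2*(6*s + 60) + l*(-16*s^2 - 168*s - 80) - 6*s^3 - 76*s^2 - 168*s - 80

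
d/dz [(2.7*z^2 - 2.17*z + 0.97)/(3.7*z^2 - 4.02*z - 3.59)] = (-2.825*z^2 - 26.564*z + 11.6897)/(13.69*z^4 - 29.748*z^3 - 10.4056*z^2 + 28.8636*z + 12.8881)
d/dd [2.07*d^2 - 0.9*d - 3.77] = 4.14*d - 0.9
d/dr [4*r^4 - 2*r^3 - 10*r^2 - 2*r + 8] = 16*r^3 - 6*r^2 - 20*r - 2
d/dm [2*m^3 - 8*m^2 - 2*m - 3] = 6*m^2 - 16*m - 2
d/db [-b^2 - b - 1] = -2*b - 1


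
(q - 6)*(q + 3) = q^2 - 3*q - 18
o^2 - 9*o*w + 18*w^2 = (o - 6*w)*(o - 3*w)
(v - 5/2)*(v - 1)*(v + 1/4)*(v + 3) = v^4 - v^3/4 - 65*v^2/8 + 11*v/2 + 15/8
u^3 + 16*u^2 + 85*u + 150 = (u + 5)^2*(u + 6)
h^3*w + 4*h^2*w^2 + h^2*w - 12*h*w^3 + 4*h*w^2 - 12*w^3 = (h - 2*w)*(h + 6*w)*(h*w + w)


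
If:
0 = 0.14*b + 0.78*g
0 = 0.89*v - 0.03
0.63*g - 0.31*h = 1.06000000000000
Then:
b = -2.74149659863946*h - 9.37414965986395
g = 0.492063492063492*h + 1.68253968253968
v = 0.03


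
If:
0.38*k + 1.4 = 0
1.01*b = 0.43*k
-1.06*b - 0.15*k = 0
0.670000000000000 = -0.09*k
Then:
No Solution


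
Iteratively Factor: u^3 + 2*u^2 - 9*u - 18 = (u - 3)*(u^2 + 5*u + 6) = (u - 3)*(u + 3)*(u + 2)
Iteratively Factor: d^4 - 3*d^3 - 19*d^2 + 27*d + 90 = (d - 5)*(d^3 + 2*d^2 - 9*d - 18) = (d - 5)*(d + 2)*(d^2 - 9) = (d - 5)*(d + 2)*(d + 3)*(d - 3)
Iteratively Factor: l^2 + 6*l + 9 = (l + 3)*(l + 3)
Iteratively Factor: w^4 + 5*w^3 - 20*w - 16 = (w - 2)*(w^3 + 7*w^2 + 14*w + 8) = (w - 2)*(w + 4)*(w^2 + 3*w + 2) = (w - 2)*(w + 2)*(w + 4)*(w + 1)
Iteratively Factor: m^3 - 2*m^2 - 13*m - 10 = (m + 2)*(m^2 - 4*m - 5) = (m + 1)*(m + 2)*(m - 5)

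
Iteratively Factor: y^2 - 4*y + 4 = (y - 2)*(y - 2)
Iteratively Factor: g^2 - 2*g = (g - 2)*(g)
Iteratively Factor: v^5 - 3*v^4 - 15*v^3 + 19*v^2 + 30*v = (v - 5)*(v^4 + 2*v^3 - 5*v^2 - 6*v) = v*(v - 5)*(v^3 + 2*v^2 - 5*v - 6) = v*(v - 5)*(v + 3)*(v^2 - v - 2) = v*(v - 5)*(v - 2)*(v + 3)*(v + 1)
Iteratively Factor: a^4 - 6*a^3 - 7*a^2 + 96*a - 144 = (a - 3)*(a^3 - 3*a^2 - 16*a + 48) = (a - 4)*(a - 3)*(a^2 + a - 12) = (a - 4)*(a - 3)*(a + 4)*(a - 3)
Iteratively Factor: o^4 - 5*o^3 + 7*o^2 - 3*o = (o)*(o^3 - 5*o^2 + 7*o - 3) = o*(o - 1)*(o^2 - 4*o + 3) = o*(o - 1)^2*(o - 3)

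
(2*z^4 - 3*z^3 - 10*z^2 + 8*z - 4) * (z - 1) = 2*z^5 - 5*z^4 - 7*z^3 + 18*z^2 - 12*z + 4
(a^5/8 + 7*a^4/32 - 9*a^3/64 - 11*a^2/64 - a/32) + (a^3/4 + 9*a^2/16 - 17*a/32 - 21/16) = a^5/8 + 7*a^4/32 + 7*a^3/64 + 25*a^2/64 - 9*a/16 - 21/16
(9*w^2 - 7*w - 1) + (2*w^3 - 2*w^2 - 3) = 2*w^3 + 7*w^2 - 7*w - 4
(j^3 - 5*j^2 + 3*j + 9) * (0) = 0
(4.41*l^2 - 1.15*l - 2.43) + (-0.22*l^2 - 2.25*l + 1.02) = 4.19*l^2 - 3.4*l - 1.41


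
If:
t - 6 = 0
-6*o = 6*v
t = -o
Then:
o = -6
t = 6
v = 6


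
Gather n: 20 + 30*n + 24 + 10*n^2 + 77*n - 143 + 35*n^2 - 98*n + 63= 45*n^2 + 9*n - 36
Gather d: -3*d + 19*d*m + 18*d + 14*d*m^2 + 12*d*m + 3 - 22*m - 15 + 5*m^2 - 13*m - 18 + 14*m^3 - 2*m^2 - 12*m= d*(14*m^2 + 31*m + 15) + 14*m^3 + 3*m^2 - 47*m - 30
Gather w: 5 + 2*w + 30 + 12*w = 14*w + 35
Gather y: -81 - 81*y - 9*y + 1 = -90*y - 80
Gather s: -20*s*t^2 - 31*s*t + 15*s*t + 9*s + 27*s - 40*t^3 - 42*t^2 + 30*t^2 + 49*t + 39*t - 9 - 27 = s*(-20*t^2 - 16*t + 36) - 40*t^3 - 12*t^2 + 88*t - 36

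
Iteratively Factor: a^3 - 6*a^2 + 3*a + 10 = (a - 2)*(a^2 - 4*a - 5) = (a - 2)*(a + 1)*(a - 5)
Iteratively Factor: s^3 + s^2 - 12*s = (s - 3)*(s^2 + 4*s) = s*(s - 3)*(s + 4)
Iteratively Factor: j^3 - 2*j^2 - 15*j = (j - 5)*(j^2 + 3*j) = (j - 5)*(j + 3)*(j)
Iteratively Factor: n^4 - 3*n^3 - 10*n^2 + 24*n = (n + 3)*(n^3 - 6*n^2 + 8*n) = (n - 2)*(n + 3)*(n^2 - 4*n) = n*(n - 2)*(n + 3)*(n - 4)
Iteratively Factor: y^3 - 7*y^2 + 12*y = (y - 3)*(y^2 - 4*y) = y*(y - 3)*(y - 4)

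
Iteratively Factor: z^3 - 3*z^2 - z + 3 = (z - 3)*(z^2 - 1) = (z - 3)*(z + 1)*(z - 1)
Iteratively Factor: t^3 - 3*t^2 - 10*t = (t + 2)*(t^2 - 5*t) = t*(t + 2)*(t - 5)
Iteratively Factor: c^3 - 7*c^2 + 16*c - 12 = (c - 2)*(c^2 - 5*c + 6) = (c - 3)*(c - 2)*(c - 2)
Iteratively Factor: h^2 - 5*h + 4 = (h - 1)*(h - 4)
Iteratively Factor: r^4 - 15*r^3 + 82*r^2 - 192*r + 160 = (r - 2)*(r^3 - 13*r^2 + 56*r - 80) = (r - 4)*(r - 2)*(r^2 - 9*r + 20) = (r - 5)*(r - 4)*(r - 2)*(r - 4)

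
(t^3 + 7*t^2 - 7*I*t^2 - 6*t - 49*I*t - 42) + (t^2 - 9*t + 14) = t^3 + 8*t^2 - 7*I*t^2 - 15*t - 49*I*t - 28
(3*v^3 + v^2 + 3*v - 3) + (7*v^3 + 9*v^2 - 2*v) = 10*v^3 + 10*v^2 + v - 3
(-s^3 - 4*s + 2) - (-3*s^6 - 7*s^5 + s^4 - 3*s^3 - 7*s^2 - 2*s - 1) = 3*s^6 + 7*s^5 - s^4 + 2*s^3 + 7*s^2 - 2*s + 3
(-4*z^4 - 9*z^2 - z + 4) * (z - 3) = -4*z^5 + 12*z^4 - 9*z^3 + 26*z^2 + 7*z - 12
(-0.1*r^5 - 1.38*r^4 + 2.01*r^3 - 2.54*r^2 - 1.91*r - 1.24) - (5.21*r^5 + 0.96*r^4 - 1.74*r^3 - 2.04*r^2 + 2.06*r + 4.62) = -5.31*r^5 - 2.34*r^4 + 3.75*r^3 - 0.5*r^2 - 3.97*r - 5.86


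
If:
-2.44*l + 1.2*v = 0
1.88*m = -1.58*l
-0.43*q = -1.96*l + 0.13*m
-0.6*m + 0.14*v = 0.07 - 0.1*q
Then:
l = 0.06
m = -0.05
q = 0.27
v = 0.11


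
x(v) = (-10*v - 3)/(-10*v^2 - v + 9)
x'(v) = (-10*v - 3)*(20*v + 1)/(-10*v^2 - v + 9)^2 - 10/(-10*v^2 - v + 9) = (100*v^2 + 10*v - (10*v + 3)*(20*v + 1) - 90)/(10*v^2 + v - 9)^2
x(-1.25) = -1.77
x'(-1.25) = -6.03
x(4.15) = 0.27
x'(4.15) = -0.07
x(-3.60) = -0.28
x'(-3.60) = -0.09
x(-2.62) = -0.41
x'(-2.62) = -0.19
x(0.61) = -1.95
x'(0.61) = -7.65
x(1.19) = 2.35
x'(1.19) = -7.59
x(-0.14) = -0.18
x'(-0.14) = -1.08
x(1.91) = 0.75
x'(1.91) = -0.66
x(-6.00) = -0.17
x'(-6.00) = -0.03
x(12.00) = 0.09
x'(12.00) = -0.00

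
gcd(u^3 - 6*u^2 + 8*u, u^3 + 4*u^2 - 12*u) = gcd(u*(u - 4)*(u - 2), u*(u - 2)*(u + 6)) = u^2 - 2*u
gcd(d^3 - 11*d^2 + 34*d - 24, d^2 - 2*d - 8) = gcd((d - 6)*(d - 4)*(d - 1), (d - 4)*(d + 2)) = d - 4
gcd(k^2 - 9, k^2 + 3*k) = k + 3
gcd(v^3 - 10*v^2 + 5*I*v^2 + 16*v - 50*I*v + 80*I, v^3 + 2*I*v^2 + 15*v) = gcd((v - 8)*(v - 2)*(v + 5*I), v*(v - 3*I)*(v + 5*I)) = v + 5*I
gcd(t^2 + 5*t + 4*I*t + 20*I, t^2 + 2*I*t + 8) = t + 4*I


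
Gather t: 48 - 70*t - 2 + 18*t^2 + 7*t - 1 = 18*t^2 - 63*t + 45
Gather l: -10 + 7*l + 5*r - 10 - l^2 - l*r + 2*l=-l^2 + l*(9 - r) + 5*r - 20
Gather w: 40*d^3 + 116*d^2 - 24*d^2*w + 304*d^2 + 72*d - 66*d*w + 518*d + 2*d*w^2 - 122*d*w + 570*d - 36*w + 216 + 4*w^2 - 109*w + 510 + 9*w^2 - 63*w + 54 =40*d^3 + 420*d^2 + 1160*d + w^2*(2*d + 13) + w*(-24*d^2 - 188*d - 208) + 780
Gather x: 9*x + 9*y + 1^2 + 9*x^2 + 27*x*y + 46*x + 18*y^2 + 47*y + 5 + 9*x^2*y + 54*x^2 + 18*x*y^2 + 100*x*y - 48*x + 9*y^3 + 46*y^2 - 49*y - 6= x^2*(9*y + 63) + x*(18*y^2 + 127*y + 7) + 9*y^3 + 64*y^2 + 7*y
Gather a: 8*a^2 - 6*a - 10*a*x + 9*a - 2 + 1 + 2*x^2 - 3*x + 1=8*a^2 + a*(3 - 10*x) + 2*x^2 - 3*x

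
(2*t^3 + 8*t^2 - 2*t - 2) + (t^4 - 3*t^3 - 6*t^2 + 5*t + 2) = t^4 - t^3 + 2*t^2 + 3*t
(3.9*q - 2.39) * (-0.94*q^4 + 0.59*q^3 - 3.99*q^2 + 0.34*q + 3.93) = -3.666*q^5 + 4.5476*q^4 - 16.9711*q^3 + 10.8621*q^2 + 14.5144*q - 9.3927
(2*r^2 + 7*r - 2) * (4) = 8*r^2 + 28*r - 8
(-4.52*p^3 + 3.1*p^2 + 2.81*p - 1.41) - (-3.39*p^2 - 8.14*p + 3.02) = -4.52*p^3 + 6.49*p^2 + 10.95*p - 4.43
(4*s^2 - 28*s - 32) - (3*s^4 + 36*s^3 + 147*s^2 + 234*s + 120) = -3*s^4 - 36*s^3 - 143*s^2 - 262*s - 152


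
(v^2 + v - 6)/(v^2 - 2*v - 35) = (-v^2 - v + 6)/(-v^2 + 2*v + 35)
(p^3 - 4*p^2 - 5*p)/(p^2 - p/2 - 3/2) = 2*p*(p - 5)/(2*p - 3)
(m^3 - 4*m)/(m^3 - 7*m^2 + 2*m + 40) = m*(m - 2)/(m^2 - 9*m + 20)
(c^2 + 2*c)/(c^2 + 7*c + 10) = c/(c + 5)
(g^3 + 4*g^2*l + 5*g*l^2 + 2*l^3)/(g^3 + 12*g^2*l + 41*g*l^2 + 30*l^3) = (g^2 + 3*g*l + 2*l^2)/(g^2 + 11*g*l + 30*l^2)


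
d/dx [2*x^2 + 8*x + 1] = 4*x + 8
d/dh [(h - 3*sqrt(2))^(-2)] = -2/(h - 3*sqrt(2))^3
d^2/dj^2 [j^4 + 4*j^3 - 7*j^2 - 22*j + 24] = 12*j^2 + 24*j - 14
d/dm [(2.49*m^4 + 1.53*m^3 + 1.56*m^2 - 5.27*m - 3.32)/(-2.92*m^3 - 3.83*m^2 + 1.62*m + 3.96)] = (-7.2708*m^6 - 19.0734*m^5 + 10.7967*m^4 + 13.622*m^3 - 28.5637*m^2 - 13.076*m - 15.4908)/(8.5264*m^6 + 22.3672*m^5 + 5.2081*m^4 - 35.5356*m^3 - 27.7092*m^2 + 12.8304*m + 15.6816)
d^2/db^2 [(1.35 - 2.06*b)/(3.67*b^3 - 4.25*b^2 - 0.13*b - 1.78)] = (-166.475604*b^5 + 410.98128*b^4 - 413.289152*b^3 - 19.044132*b^2 + 150.89271*b - 19.426502)/(49.430863*b^9 - 171.728475*b^8 + 193.615254*b^7 - 136.523501*b^6 + 159.722994*b^5 - 91.573797*b^4 + 28.981187*b^3 - 40.487346*b^2 - 1.235676*b - 5.639752)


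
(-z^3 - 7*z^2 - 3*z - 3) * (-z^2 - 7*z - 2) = z^5 + 14*z^4 + 54*z^3 + 38*z^2 + 27*z + 6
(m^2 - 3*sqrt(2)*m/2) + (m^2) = 2*m^2 - 3*sqrt(2)*m/2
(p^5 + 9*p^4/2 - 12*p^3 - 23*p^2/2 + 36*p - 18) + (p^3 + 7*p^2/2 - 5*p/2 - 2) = p^5 + 9*p^4/2 - 11*p^3 - 8*p^2 + 67*p/2 - 20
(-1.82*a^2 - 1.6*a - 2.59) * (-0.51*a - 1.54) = 0.9282*a^3 + 3.6188*a^2 + 3.7849*a + 3.9886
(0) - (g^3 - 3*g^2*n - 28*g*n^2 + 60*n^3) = -g^3 + 3*g^2*n + 28*g*n^2 - 60*n^3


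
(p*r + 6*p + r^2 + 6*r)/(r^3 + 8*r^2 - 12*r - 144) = (p + r)/(r^2 + 2*r - 24)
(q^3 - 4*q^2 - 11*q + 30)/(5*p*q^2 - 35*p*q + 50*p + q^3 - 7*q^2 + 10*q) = (q + 3)/(5*p + q)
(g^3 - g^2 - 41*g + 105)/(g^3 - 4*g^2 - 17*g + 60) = (g + 7)/(g + 4)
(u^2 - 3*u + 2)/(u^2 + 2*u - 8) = (u - 1)/(u + 4)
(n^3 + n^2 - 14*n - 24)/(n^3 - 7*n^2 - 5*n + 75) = (n^2 - 2*n - 8)/(n^2 - 10*n + 25)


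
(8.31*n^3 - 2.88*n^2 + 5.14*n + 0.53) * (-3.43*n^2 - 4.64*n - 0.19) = -28.5033*n^5 - 28.68*n^4 - 5.8459*n^3 - 25.1203*n^2 - 3.4358*n - 0.1007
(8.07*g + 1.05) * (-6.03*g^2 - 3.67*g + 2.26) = -48.6621*g^3 - 35.9484*g^2 + 14.3847*g + 2.373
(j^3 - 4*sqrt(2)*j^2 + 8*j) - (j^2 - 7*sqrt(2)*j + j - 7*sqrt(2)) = j^3 - 4*sqrt(2)*j^2 - j^2 + 7*j + 7*sqrt(2)*j + 7*sqrt(2)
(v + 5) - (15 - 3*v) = 4*v - 10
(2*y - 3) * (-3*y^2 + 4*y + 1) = -6*y^3 + 17*y^2 - 10*y - 3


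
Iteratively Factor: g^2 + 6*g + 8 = (g + 4)*(g + 2)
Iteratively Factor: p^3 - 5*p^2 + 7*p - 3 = (p - 1)*(p^2 - 4*p + 3) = (p - 1)^2*(p - 3)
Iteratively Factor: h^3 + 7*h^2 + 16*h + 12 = (h + 2)*(h^2 + 5*h + 6) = (h + 2)*(h + 3)*(h + 2)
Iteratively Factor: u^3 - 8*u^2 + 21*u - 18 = (u - 3)*(u^2 - 5*u + 6) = (u - 3)^2*(u - 2)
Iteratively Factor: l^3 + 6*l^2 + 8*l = (l + 2)*(l^2 + 4*l) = l*(l + 2)*(l + 4)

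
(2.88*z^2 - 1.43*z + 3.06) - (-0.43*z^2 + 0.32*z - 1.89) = 3.31*z^2 - 1.75*z + 4.95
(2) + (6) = 8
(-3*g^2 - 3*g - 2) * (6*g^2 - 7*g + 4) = -18*g^4 + 3*g^3 - 3*g^2 + 2*g - 8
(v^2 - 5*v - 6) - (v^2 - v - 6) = -4*v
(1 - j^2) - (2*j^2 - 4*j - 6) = -3*j^2 + 4*j + 7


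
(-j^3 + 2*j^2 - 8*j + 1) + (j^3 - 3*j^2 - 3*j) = -j^2 - 11*j + 1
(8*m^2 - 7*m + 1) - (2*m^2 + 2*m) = 6*m^2 - 9*m + 1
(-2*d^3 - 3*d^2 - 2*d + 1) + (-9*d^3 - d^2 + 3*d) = -11*d^3 - 4*d^2 + d + 1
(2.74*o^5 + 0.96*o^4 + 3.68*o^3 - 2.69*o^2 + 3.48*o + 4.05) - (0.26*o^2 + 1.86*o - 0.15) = 2.74*o^5 + 0.96*o^4 + 3.68*o^3 - 2.95*o^2 + 1.62*o + 4.2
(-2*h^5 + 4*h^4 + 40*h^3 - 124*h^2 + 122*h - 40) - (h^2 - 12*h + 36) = -2*h^5 + 4*h^4 + 40*h^3 - 125*h^2 + 134*h - 76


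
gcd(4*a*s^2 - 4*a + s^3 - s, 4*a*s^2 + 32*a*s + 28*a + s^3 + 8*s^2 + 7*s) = 4*a*s + 4*a + s^2 + s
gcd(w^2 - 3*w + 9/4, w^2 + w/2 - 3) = w - 3/2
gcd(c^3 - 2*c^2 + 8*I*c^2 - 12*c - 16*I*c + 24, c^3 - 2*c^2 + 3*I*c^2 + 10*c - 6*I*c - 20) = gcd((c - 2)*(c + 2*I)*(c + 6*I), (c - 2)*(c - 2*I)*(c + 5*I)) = c - 2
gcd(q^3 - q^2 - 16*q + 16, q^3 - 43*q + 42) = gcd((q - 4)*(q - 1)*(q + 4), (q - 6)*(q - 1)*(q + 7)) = q - 1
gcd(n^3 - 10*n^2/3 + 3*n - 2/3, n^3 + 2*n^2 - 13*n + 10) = n^2 - 3*n + 2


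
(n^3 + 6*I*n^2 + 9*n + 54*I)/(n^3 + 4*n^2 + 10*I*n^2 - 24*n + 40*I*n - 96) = (n^2 + 9)/(n^2 + 4*n*(1 + I) + 16*I)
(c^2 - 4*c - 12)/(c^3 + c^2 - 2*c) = (c - 6)/(c*(c - 1))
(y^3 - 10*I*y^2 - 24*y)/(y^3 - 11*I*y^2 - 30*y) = (y - 4*I)/(y - 5*I)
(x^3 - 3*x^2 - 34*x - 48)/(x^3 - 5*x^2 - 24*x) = (x + 2)/x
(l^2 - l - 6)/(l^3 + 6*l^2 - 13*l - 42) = 1/(l + 7)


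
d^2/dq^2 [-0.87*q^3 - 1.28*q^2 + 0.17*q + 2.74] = -5.22*q - 2.56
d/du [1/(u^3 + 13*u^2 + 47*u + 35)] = (-3*u^2 - 26*u - 47)/(u^3 + 13*u^2 + 47*u + 35)^2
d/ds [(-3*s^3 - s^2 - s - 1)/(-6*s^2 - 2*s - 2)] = s*(9*s^3 + 6*s^2 + 7*s - 4)/(2*(9*s^4 + 6*s^3 + 7*s^2 + 2*s + 1))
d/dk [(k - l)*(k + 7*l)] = 2*k + 6*l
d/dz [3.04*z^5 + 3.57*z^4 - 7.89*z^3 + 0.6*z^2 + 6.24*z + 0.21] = 15.2*z^4 + 14.28*z^3 - 23.67*z^2 + 1.2*z + 6.24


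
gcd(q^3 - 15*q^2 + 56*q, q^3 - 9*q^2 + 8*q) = q^2 - 8*q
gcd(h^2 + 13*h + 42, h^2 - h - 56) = h + 7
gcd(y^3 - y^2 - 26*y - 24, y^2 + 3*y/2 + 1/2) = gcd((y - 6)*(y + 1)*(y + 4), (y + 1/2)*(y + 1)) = y + 1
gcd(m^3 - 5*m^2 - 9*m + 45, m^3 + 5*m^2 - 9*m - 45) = m^2 - 9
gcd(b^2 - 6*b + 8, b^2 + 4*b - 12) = b - 2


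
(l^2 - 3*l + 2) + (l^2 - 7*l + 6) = 2*l^2 - 10*l + 8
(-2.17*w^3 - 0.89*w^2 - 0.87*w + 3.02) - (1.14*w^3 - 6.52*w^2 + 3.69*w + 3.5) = -3.31*w^3 + 5.63*w^2 - 4.56*w - 0.48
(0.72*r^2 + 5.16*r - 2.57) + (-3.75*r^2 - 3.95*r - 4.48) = -3.03*r^2 + 1.21*r - 7.05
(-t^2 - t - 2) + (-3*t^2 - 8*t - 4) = -4*t^2 - 9*t - 6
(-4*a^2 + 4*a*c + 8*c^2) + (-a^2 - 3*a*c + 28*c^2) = -5*a^2 + a*c + 36*c^2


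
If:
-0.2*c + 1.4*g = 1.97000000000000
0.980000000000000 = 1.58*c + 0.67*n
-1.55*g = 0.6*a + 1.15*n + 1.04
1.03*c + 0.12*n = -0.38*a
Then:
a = -2.94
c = 1.26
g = 1.59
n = -1.51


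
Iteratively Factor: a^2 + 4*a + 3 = (a + 1)*(a + 3)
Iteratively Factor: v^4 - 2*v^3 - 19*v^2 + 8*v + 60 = (v - 5)*(v^3 + 3*v^2 - 4*v - 12) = (v - 5)*(v - 2)*(v^2 + 5*v + 6) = (v - 5)*(v - 2)*(v + 3)*(v + 2)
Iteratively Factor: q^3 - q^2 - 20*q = (q + 4)*(q^2 - 5*q) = q*(q + 4)*(q - 5)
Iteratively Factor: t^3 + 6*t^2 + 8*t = (t + 2)*(t^2 + 4*t) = t*(t + 2)*(t + 4)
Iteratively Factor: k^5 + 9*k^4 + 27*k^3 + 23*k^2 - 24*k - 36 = (k - 1)*(k^4 + 10*k^3 + 37*k^2 + 60*k + 36) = (k - 1)*(k + 3)*(k^3 + 7*k^2 + 16*k + 12) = (k - 1)*(k + 2)*(k + 3)*(k^2 + 5*k + 6) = (k - 1)*(k + 2)^2*(k + 3)*(k + 3)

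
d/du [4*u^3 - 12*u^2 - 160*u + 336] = 12*u^2 - 24*u - 160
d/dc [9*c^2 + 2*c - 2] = 18*c + 2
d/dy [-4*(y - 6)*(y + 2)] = 16 - 8*y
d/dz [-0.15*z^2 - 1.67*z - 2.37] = -0.3*z - 1.67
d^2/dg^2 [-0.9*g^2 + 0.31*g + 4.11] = -1.80000000000000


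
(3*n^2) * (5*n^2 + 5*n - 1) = 15*n^4 + 15*n^3 - 3*n^2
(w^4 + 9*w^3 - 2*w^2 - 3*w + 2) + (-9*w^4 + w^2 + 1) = -8*w^4 + 9*w^3 - w^2 - 3*w + 3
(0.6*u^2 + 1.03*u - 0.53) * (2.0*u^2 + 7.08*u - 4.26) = 1.2*u^4 + 6.308*u^3 + 3.6764*u^2 - 8.1402*u + 2.2578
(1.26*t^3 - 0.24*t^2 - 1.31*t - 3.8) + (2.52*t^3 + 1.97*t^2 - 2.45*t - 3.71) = 3.78*t^3 + 1.73*t^2 - 3.76*t - 7.51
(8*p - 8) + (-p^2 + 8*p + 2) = -p^2 + 16*p - 6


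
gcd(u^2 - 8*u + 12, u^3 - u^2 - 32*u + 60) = u - 2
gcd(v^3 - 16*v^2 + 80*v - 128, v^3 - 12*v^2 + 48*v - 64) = v^2 - 8*v + 16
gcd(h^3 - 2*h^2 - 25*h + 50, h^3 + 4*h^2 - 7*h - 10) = h^2 + 3*h - 10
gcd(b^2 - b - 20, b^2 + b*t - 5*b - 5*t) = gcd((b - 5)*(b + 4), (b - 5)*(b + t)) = b - 5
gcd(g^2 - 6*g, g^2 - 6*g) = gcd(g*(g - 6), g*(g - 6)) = g^2 - 6*g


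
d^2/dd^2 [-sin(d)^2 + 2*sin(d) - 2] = -2*sin(d) - 2*cos(2*d)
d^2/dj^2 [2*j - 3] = 0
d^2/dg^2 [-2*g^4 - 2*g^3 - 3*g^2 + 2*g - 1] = -24*g^2 - 12*g - 6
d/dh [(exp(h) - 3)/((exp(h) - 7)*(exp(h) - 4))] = (-exp(2*h) + 6*exp(h) - 5)*exp(h)/(exp(4*h) - 22*exp(3*h) + 177*exp(2*h) - 616*exp(h) + 784)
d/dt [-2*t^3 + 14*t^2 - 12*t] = -6*t^2 + 28*t - 12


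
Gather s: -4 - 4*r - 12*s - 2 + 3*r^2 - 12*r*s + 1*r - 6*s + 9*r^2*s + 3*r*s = 3*r^2 - 3*r + s*(9*r^2 - 9*r - 18) - 6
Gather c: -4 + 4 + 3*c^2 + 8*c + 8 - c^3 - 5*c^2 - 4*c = -c^3 - 2*c^2 + 4*c + 8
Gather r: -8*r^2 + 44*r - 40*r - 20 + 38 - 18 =-8*r^2 + 4*r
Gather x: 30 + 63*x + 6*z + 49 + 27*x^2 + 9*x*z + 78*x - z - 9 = 27*x^2 + x*(9*z + 141) + 5*z + 70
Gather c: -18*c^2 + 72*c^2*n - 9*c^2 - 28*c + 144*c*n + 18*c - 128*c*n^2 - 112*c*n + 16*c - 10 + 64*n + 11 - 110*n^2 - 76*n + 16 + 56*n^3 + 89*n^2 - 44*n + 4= c^2*(72*n - 27) + c*(-128*n^2 + 32*n + 6) + 56*n^3 - 21*n^2 - 56*n + 21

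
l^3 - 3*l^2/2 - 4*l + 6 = (l - 2)*(l - 3/2)*(l + 2)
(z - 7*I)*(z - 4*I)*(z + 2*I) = z^3 - 9*I*z^2 - 6*z - 56*I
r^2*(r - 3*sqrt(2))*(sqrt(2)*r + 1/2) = sqrt(2)*r^4 - 11*r^3/2 - 3*sqrt(2)*r^2/2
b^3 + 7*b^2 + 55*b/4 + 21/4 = (b + 1/2)*(b + 3)*(b + 7/2)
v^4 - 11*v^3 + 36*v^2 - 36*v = v*(v - 6)*(v - 3)*(v - 2)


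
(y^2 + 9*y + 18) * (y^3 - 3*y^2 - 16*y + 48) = y^5 + 6*y^4 - 25*y^3 - 150*y^2 + 144*y + 864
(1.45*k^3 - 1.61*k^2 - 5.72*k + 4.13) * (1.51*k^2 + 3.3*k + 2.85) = 2.1895*k^5 + 2.3539*k^4 - 9.8177*k^3 - 17.2282*k^2 - 2.673*k + 11.7705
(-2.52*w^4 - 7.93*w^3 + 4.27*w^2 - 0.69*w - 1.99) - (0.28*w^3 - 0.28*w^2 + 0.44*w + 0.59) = -2.52*w^4 - 8.21*w^3 + 4.55*w^2 - 1.13*w - 2.58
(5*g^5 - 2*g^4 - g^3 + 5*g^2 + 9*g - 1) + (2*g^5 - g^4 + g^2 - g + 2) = 7*g^5 - 3*g^4 - g^3 + 6*g^2 + 8*g + 1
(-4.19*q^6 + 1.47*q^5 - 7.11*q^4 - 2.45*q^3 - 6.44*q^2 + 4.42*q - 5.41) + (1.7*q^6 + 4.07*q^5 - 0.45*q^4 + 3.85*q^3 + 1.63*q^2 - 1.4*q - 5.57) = -2.49*q^6 + 5.54*q^5 - 7.56*q^4 + 1.4*q^3 - 4.81*q^2 + 3.02*q - 10.98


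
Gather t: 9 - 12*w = 9 - 12*w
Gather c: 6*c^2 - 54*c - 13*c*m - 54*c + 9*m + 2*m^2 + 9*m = 6*c^2 + c*(-13*m - 108) + 2*m^2 + 18*m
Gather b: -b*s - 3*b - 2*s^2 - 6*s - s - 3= b*(-s - 3) - 2*s^2 - 7*s - 3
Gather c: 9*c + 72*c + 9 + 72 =81*c + 81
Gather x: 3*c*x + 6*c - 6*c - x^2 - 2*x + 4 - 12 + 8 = -x^2 + x*(3*c - 2)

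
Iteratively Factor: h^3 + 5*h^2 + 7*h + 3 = (h + 1)*(h^2 + 4*h + 3) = (h + 1)^2*(h + 3)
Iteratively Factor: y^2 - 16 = (y + 4)*(y - 4)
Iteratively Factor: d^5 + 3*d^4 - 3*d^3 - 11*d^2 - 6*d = (d + 1)*(d^4 + 2*d^3 - 5*d^2 - 6*d) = (d + 1)*(d + 3)*(d^3 - d^2 - 2*d) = d*(d + 1)*(d + 3)*(d^2 - d - 2) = d*(d + 1)^2*(d + 3)*(d - 2)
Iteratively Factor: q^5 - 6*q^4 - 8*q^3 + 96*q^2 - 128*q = (q)*(q^4 - 6*q^3 - 8*q^2 + 96*q - 128) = q*(q - 2)*(q^3 - 4*q^2 - 16*q + 64) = q*(q - 4)*(q - 2)*(q^2 - 16) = q*(q - 4)*(q - 2)*(q + 4)*(q - 4)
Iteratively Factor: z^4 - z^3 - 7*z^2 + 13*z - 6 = (z + 3)*(z^3 - 4*z^2 + 5*z - 2) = (z - 1)*(z + 3)*(z^2 - 3*z + 2) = (z - 1)^2*(z + 3)*(z - 2)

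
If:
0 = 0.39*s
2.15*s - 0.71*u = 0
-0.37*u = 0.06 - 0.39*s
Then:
No Solution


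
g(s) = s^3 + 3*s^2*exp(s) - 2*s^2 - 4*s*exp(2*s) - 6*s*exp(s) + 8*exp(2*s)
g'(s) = 3*s^2*exp(s) + 3*s^2 - 8*s*exp(2*s) - 4*s + 12*exp(2*s) - 6*exp(s)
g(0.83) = 17.13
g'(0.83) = 17.92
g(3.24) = -2913.01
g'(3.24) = -8405.98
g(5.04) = -282972.18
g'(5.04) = -664842.53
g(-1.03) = 1.67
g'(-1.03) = 8.88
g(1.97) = 4.78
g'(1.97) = -149.11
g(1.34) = 27.19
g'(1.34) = 16.35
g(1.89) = 14.76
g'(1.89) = -102.33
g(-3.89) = -87.71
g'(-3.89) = 61.78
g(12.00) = -1059506292028.83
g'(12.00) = -2225016924981.71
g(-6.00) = -287.64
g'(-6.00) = 132.25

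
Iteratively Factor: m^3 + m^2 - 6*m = (m - 2)*(m^2 + 3*m) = (m - 2)*(m + 3)*(m)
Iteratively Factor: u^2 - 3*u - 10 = (u - 5)*(u + 2)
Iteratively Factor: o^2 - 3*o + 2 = (o - 1)*(o - 2)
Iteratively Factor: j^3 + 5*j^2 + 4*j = (j)*(j^2 + 5*j + 4) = j*(j + 4)*(j + 1)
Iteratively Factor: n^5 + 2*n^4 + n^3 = (n)*(n^4 + 2*n^3 + n^2) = n^2*(n^3 + 2*n^2 + n) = n^3*(n^2 + 2*n + 1) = n^3*(n + 1)*(n + 1)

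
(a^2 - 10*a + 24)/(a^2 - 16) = (a - 6)/(a + 4)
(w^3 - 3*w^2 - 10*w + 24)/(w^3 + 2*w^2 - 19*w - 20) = (w^2 + w - 6)/(w^2 + 6*w + 5)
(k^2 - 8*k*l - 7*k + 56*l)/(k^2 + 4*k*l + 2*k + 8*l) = (k^2 - 8*k*l - 7*k + 56*l)/(k^2 + 4*k*l + 2*k + 8*l)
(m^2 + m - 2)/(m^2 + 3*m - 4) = (m + 2)/(m + 4)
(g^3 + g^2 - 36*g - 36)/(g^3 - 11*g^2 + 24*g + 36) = (g + 6)/(g - 6)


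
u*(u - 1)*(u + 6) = u^3 + 5*u^2 - 6*u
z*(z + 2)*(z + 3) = z^3 + 5*z^2 + 6*z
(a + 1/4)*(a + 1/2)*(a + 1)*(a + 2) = a^4 + 15*a^3/4 + 35*a^2/8 + 15*a/8 + 1/4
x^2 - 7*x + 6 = (x - 6)*(x - 1)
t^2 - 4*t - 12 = (t - 6)*(t + 2)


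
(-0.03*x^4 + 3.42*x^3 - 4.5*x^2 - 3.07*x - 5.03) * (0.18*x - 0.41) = -0.0054*x^5 + 0.6279*x^4 - 2.2122*x^3 + 1.2924*x^2 + 0.3533*x + 2.0623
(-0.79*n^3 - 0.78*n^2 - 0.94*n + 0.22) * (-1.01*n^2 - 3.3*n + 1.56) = 0.7979*n^5 + 3.3948*n^4 + 2.291*n^3 + 1.663*n^2 - 2.1924*n + 0.3432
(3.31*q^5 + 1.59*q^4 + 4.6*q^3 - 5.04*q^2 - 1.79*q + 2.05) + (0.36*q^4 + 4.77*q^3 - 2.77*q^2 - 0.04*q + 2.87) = 3.31*q^5 + 1.95*q^4 + 9.37*q^3 - 7.81*q^2 - 1.83*q + 4.92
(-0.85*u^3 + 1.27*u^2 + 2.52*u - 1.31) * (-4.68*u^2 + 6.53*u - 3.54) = 3.978*u^5 - 11.4941*u^4 - 0.491499999999998*u^3 + 18.0906*u^2 - 17.4751*u + 4.6374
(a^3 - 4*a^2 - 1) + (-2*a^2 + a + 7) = a^3 - 6*a^2 + a + 6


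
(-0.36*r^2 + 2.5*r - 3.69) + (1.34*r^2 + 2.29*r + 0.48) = 0.98*r^2 + 4.79*r - 3.21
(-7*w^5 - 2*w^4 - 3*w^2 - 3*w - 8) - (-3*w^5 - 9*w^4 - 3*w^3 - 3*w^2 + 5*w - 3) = -4*w^5 + 7*w^4 + 3*w^3 - 8*w - 5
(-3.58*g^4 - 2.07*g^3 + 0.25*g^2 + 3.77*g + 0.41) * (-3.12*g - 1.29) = 11.1696*g^5 + 11.0766*g^4 + 1.8903*g^3 - 12.0849*g^2 - 6.1425*g - 0.5289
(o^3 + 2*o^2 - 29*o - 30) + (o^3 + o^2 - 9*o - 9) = 2*o^3 + 3*o^2 - 38*o - 39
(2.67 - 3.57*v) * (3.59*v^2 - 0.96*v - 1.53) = -12.8163*v^3 + 13.0125*v^2 + 2.8989*v - 4.0851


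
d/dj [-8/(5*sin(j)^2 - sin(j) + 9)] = 8*(10*sin(j) - 1)*cos(j)/(5*sin(j)^2 - sin(j) + 9)^2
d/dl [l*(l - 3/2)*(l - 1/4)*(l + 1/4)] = 4*l^3 - 9*l^2/2 - l/8 + 3/32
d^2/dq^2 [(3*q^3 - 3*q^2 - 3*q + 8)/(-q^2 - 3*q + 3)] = 84*(-q^3 + 2*q^2 - 3*q - 1)/(q^6 + 9*q^5 + 18*q^4 - 27*q^3 - 54*q^2 + 81*q - 27)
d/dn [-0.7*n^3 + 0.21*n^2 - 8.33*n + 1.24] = -2.1*n^2 + 0.42*n - 8.33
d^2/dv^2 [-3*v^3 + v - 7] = -18*v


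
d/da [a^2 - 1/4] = 2*a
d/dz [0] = 0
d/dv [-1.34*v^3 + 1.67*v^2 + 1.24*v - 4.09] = -4.02*v^2 + 3.34*v + 1.24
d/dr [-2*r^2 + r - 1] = 1 - 4*r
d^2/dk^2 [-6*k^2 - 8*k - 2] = -12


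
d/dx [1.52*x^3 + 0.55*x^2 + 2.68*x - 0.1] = 4.56*x^2 + 1.1*x + 2.68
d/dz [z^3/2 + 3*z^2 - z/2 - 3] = 3*z^2/2 + 6*z - 1/2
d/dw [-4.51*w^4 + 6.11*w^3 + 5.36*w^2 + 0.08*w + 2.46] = -18.04*w^3 + 18.33*w^2 + 10.72*w + 0.08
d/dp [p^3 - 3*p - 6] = 3*p^2 - 3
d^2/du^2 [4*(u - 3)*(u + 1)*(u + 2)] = 24*u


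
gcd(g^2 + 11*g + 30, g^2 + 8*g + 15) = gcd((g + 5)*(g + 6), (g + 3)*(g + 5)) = g + 5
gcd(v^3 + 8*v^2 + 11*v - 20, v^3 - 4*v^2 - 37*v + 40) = v^2 + 4*v - 5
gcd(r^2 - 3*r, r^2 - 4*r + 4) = 1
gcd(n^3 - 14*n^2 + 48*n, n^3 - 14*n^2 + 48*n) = n^3 - 14*n^2 + 48*n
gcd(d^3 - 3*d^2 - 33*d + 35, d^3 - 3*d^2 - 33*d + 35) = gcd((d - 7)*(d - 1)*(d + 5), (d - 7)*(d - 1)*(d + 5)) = d^3 - 3*d^2 - 33*d + 35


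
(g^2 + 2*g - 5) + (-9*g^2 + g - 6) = -8*g^2 + 3*g - 11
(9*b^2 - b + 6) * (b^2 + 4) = 9*b^4 - b^3 + 42*b^2 - 4*b + 24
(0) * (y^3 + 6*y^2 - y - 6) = 0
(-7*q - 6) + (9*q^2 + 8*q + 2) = 9*q^2 + q - 4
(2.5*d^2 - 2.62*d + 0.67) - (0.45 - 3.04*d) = 2.5*d^2 + 0.42*d + 0.22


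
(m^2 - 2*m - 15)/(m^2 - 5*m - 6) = (-m^2 + 2*m + 15)/(-m^2 + 5*m + 6)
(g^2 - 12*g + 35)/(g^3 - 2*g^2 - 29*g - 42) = (g - 5)/(g^2 + 5*g + 6)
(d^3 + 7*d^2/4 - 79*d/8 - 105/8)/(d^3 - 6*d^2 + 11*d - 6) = (8*d^2 + 38*d + 35)/(8*(d^2 - 3*d + 2))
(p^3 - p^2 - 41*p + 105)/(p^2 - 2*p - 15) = (p^2 + 4*p - 21)/(p + 3)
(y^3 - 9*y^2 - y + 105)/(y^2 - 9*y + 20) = (y^2 - 4*y - 21)/(y - 4)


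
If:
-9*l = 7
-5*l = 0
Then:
No Solution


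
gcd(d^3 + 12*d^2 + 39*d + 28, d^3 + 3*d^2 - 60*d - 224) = d^2 + 11*d + 28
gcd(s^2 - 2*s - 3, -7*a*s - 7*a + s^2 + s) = s + 1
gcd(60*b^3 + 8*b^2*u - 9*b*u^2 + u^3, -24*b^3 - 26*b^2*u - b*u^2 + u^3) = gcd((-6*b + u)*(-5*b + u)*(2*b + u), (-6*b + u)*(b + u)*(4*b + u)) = -6*b + u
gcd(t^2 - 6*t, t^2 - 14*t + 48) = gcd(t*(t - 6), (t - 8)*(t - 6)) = t - 6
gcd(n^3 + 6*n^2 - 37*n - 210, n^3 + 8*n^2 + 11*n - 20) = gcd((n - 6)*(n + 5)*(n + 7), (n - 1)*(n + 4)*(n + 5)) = n + 5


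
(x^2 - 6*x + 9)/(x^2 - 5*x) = (x^2 - 6*x + 9)/(x*(x - 5))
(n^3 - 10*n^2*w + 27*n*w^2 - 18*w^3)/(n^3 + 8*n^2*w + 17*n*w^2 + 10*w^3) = (n^3 - 10*n^2*w + 27*n*w^2 - 18*w^3)/(n^3 + 8*n^2*w + 17*n*w^2 + 10*w^3)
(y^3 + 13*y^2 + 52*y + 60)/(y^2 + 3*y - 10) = (y^2 + 8*y + 12)/(y - 2)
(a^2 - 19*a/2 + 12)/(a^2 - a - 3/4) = 2*(a - 8)/(2*a + 1)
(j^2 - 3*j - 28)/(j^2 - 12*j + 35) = (j + 4)/(j - 5)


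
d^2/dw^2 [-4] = 0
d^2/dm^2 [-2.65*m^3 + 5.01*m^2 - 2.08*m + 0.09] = 10.02 - 15.9*m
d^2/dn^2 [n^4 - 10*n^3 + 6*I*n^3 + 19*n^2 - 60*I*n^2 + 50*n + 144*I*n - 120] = 12*n^2 + n*(-60 + 36*I) + 38 - 120*I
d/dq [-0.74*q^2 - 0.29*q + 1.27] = -1.48*q - 0.29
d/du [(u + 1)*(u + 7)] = 2*u + 8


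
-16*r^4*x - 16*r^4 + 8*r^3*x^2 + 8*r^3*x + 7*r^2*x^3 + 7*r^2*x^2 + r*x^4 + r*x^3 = (-r + x)*(4*r + x)^2*(r*x + r)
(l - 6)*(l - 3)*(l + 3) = l^3 - 6*l^2 - 9*l + 54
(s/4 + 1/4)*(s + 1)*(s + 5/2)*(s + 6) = s^4/4 + 21*s^3/8 + 33*s^2/4 + 77*s/8 + 15/4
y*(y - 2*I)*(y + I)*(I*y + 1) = I*y^4 + 2*y^3 + I*y^2 + 2*y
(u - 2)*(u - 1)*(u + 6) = u^3 + 3*u^2 - 16*u + 12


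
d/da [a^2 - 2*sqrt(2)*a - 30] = 2*a - 2*sqrt(2)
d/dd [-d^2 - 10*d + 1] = -2*d - 10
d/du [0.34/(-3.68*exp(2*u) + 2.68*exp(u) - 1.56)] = (2.5024*exp(u) - 0.9112)*exp(u)/(3.68*exp(2*u) - 2.68*exp(u) + 1.56)^2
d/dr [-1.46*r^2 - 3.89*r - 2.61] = -2.92*r - 3.89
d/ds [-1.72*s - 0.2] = -1.72000000000000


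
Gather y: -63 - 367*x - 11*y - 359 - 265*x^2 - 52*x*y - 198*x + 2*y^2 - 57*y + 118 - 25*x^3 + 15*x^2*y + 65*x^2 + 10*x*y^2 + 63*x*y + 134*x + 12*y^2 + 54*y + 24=-25*x^3 - 200*x^2 - 431*x + y^2*(10*x + 14) + y*(15*x^2 + 11*x - 14) - 280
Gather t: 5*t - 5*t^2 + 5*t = -5*t^2 + 10*t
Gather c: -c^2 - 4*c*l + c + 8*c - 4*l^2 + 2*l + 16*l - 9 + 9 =-c^2 + c*(9 - 4*l) - 4*l^2 + 18*l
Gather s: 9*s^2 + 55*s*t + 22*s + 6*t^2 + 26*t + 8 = 9*s^2 + s*(55*t + 22) + 6*t^2 + 26*t + 8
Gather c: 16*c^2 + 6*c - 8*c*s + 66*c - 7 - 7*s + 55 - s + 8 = 16*c^2 + c*(72 - 8*s) - 8*s + 56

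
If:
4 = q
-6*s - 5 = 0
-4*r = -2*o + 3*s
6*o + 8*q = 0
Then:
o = -16/3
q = 4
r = -49/24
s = -5/6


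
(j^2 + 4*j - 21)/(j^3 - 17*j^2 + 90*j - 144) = (j + 7)/(j^2 - 14*j + 48)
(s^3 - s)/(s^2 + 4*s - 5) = s*(s + 1)/(s + 5)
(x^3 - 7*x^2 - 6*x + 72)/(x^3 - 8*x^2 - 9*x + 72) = (x^2 - 10*x + 24)/(x^2 - 11*x + 24)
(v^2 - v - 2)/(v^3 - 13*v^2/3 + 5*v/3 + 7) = 3*(v - 2)/(3*v^2 - 16*v + 21)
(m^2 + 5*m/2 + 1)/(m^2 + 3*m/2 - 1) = (2*m + 1)/(2*m - 1)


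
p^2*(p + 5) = p^3 + 5*p^2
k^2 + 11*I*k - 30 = (k + 5*I)*(k + 6*I)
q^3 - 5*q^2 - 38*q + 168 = (q - 7)*(q - 4)*(q + 6)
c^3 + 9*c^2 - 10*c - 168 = (c - 4)*(c + 6)*(c + 7)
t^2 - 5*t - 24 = (t - 8)*(t + 3)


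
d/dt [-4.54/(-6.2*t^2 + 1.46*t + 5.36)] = (6.6284 - 56.296*t)/(-6.2*t^2 + 1.46*t + 5.36)^2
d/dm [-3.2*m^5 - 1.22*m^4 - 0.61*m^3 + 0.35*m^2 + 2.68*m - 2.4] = -16.0*m^4 - 4.88*m^3 - 1.83*m^2 + 0.7*m + 2.68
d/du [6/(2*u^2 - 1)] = -24*u/(2*u^2 - 1)^2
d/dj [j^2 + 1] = 2*j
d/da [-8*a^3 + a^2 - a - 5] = -24*a^2 + 2*a - 1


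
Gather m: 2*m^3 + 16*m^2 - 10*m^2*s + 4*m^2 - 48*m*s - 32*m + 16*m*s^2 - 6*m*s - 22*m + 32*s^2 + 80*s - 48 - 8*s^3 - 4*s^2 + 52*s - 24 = 2*m^3 + m^2*(20 - 10*s) + m*(16*s^2 - 54*s - 54) - 8*s^3 + 28*s^2 + 132*s - 72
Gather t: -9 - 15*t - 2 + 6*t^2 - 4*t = 6*t^2 - 19*t - 11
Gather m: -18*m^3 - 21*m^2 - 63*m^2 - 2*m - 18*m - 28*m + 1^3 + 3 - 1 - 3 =-18*m^3 - 84*m^2 - 48*m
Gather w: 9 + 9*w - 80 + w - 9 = 10*w - 80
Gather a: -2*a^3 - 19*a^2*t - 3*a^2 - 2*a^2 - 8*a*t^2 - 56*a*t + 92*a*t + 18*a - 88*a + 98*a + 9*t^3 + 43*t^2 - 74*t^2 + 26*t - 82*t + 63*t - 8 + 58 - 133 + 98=-2*a^3 + a^2*(-19*t - 5) + a*(-8*t^2 + 36*t + 28) + 9*t^3 - 31*t^2 + 7*t + 15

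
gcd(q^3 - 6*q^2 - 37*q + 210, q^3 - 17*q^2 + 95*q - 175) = q^2 - 12*q + 35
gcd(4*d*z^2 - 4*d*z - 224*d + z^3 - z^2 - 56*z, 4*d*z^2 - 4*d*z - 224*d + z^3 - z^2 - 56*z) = 4*d*z^2 - 4*d*z - 224*d + z^3 - z^2 - 56*z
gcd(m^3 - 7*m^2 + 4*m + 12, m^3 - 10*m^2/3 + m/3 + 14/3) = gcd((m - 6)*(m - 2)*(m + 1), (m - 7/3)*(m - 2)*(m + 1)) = m^2 - m - 2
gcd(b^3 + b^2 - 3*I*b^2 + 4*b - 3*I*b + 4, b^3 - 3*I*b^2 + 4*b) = b^2 - 3*I*b + 4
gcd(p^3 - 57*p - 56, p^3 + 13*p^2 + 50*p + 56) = p + 7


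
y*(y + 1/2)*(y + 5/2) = y^3 + 3*y^2 + 5*y/4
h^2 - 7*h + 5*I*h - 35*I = (h - 7)*(h + 5*I)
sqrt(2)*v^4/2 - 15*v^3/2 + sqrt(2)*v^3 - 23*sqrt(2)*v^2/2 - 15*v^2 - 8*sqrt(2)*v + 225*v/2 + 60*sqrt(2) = (v - 3)*(v + 5)*(v - 8*sqrt(2))*(sqrt(2)*v/2 + 1/2)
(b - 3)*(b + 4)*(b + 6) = b^3 + 7*b^2 - 6*b - 72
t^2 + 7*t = t*(t + 7)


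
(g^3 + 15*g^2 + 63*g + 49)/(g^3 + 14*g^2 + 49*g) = (g + 1)/g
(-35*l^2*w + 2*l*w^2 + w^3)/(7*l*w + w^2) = -5*l + w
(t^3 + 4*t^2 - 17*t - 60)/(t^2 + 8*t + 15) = t - 4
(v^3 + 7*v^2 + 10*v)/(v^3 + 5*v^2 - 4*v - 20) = v/(v - 2)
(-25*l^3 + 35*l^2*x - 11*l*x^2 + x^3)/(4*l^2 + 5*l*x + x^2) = (-25*l^3 + 35*l^2*x - 11*l*x^2 + x^3)/(4*l^2 + 5*l*x + x^2)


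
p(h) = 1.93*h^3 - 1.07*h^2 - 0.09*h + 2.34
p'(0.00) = -0.09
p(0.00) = 2.34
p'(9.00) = 449.64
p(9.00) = 1321.83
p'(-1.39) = 14.07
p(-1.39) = -4.79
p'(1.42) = 8.55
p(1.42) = 5.58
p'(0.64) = 0.91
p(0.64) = 2.35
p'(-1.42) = 14.62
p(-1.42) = -5.22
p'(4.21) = 93.52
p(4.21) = 127.01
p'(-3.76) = 89.81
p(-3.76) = -115.04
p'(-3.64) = 84.41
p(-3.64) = -104.59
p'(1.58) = 10.98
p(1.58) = 7.14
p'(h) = 5.79*h^2 - 2.14*h - 0.09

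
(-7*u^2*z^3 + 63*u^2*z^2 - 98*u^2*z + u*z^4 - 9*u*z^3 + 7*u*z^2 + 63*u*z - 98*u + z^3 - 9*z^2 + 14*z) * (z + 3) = -7*u^2*z^4 + 42*u^2*z^3 + 91*u^2*z^2 - 294*u^2*z + u*z^5 - 6*u*z^4 - 20*u*z^3 + 84*u*z^2 + 91*u*z - 294*u + z^4 - 6*z^3 - 13*z^2 + 42*z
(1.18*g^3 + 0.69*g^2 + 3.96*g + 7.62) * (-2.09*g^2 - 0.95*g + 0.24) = -2.4662*g^5 - 2.5631*g^4 - 8.6487*g^3 - 19.5222*g^2 - 6.2886*g + 1.8288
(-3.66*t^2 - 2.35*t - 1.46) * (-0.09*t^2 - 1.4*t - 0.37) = 0.3294*t^4 + 5.3355*t^3 + 4.7756*t^2 + 2.9135*t + 0.5402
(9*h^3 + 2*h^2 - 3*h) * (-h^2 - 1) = -9*h^5 - 2*h^4 - 6*h^3 - 2*h^2 + 3*h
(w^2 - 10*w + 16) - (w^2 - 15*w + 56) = 5*w - 40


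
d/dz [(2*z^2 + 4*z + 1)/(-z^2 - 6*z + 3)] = 2*(-4*z^2 + 7*z + 9)/(z^4 + 12*z^3 + 30*z^2 - 36*z + 9)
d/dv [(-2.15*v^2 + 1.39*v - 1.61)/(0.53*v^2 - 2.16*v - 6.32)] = (3.9073*v^2 + 28.8826*v - 12.2624)/(0.2809*v^4 - 2.2896*v^3 - 2.0336*v^2 + 27.3024*v + 39.9424)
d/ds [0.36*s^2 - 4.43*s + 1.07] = 0.72*s - 4.43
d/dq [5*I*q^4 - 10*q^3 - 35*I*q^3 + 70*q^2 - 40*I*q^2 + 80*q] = 20*I*q^3 + q^2*(-30 - 105*I) + q*(140 - 80*I) + 80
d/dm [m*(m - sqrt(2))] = 2*m - sqrt(2)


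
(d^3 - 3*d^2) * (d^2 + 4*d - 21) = d^5 + d^4 - 33*d^3 + 63*d^2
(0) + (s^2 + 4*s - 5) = s^2 + 4*s - 5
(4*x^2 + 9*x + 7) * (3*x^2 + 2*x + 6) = 12*x^4 + 35*x^3 + 63*x^2 + 68*x + 42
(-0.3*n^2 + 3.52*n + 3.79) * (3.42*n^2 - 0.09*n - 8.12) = -1.026*n^4 + 12.0654*n^3 + 15.081*n^2 - 28.9235*n - 30.7748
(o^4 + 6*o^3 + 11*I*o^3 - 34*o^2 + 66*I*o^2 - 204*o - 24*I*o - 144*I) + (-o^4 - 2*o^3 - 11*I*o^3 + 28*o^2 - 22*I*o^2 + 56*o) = 4*o^3 - 6*o^2 + 44*I*o^2 - 148*o - 24*I*o - 144*I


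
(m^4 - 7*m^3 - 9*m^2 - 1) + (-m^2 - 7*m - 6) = m^4 - 7*m^3 - 10*m^2 - 7*m - 7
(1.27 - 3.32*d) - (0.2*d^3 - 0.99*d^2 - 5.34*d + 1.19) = -0.2*d^3 + 0.99*d^2 + 2.02*d + 0.0800000000000001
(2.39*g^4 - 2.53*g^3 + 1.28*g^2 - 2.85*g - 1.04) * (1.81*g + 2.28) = 4.3259*g^5 + 0.869899999999999*g^4 - 3.4516*g^3 - 2.2401*g^2 - 8.3804*g - 2.3712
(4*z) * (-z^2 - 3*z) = -4*z^3 - 12*z^2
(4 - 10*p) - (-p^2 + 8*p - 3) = p^2 - 18*p + 7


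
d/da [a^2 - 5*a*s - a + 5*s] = 2*a - 5*s - 1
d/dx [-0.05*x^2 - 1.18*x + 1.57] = -0.1*x - 1.18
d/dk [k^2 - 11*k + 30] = 2*k - 11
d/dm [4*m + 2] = 4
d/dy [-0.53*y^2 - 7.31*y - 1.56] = -1.06*y - 7.31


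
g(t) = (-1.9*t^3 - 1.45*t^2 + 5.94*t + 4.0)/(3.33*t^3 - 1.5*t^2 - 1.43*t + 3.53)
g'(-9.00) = 0.01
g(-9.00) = -0.48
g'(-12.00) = 0.01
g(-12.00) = -0.51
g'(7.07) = 0.00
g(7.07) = -0.64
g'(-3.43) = 0.09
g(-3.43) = -0.30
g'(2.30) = -0.40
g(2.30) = -0.40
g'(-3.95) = 0.07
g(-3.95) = -0.34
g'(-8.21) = 0.01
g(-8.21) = -0.47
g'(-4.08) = 0.06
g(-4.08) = -0.35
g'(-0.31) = 1.62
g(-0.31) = 0.56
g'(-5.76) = 0.03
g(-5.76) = -0.42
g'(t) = (-9.99*t^2 + 3.0*t + 1.43)*(-1.9*t^3 - 1.45*t^2 + 5.94*t + 4.0)/(3.33*t^3 - 1.5*t^2 - 1.43*t + 3.53)^2 + (-5.7*t^2 - 2.9*t + 5.94)/(3.33*t^3 - 1.5*t^2 - 1.43*t + 3.53)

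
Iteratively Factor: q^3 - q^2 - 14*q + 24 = (q - 3)*(q^2 + 2*q - 8) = (q - 3)*(q - 2)*(q + 4)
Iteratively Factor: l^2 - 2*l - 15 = (l - 5)*(l + 3)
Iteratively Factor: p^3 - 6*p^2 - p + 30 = (p + 2)*(p^2 - 8*p + 15) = (p - 5)*(p + 2)*(p - 3)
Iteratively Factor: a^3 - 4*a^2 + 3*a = (a - 1)*(a^2 - 3*a) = a*(a - 1)*(a - 3)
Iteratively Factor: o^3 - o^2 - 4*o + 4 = (o - 2)*(o^2 + o - 2) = (o - 2)*(o - 1)*(o + 2)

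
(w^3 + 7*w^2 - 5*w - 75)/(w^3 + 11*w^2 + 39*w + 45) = (w^2 + 2*w - 15)/(w^2 + 6*w + 9)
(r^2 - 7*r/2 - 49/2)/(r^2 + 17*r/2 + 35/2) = (r - 7)/(r + 5)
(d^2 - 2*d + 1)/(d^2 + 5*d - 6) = (d - 1)/(d + 6)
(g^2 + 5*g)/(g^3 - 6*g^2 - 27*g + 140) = g/(g^2 - 11*g + 28)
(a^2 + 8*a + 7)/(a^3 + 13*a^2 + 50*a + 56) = (a + 1)/(a^2 + 6*a + 8)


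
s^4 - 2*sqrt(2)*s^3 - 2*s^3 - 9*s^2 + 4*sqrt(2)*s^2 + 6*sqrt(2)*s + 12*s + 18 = (s - 3)*(s + 1)*(s - 3*sqrt(2))*(s + sqrt(2))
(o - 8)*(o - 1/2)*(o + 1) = o^3 - 15*o^2/2 - 9*o/2 + 4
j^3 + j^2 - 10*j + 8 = (j - 2)*(j - 1)*(j + 4)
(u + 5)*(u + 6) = u^2 + 11*u + 30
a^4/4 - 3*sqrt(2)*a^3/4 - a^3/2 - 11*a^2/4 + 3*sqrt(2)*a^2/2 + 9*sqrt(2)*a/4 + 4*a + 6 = (a/2 + 1/2)*(a/2 + sqrt(2)/2)*(a - 3)*(a - 4*sqrt(2))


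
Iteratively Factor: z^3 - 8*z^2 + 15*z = (z)*(z^2 - 8*z + 15) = z*(z - 3)*(z - 5)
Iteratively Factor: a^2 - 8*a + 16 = (a - 4)*(a - 4)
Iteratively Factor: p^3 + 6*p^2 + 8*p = (p + 2)*(p^2 + 4*p) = (p + 2)*(p + 4)*(p)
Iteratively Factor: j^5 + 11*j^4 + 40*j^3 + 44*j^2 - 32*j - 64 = (j + 2)*(j^4 + 9*j^3 + 22*j^2 - 32) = (j + 2)^2*(j^3 + 7*j^2 + 8*j - 16) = (j - 1)*(j + 2)^2*(j^2 + 8*j + 16) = (j - 1)*(j + 2)^2*(j + 4)*(j + 4)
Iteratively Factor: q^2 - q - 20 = (q - 5)*(q + 4)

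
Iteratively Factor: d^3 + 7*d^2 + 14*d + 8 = (d + 2)*(d^2 + 5*d + 4) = (d + 1)*(d + 2)*(d + 4)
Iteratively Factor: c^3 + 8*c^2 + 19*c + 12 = (c + 1)*(c^2 + 7*c + 12) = (c + 1)*(c + 4)*(c + 3)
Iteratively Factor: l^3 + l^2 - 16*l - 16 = (l + 1)*(l^2 - 16) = (l + 1)*(l + 4)*(l - 4)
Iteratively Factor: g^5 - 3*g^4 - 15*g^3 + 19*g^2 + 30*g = (g)*(g^4 - 3*g^3 - 15*g^2 + 19*g + 30) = g*(g - 2)*(g^3 - g^2 - 17*g - 15) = g*(g - 2)*(g + 3)*(g^2 - 4*g - 5) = g*(g - 2)*(g + 1)*(g + 3)*(g - 5)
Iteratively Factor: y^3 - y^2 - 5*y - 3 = (y + 1)*(y^2 - 2*y - 3) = (y + 1)^2*(y - 3)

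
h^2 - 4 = (h - 2)*(h + 2)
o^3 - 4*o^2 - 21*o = o*(o - 7)*(o + 3)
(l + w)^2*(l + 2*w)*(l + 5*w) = l^4 + 9*l^3*w + 25*l^2*w^2 + 27*l*w^3 + 10*w^4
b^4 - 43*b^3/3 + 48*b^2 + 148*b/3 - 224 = (b - 8)*(b - 6)*(b - 7/3)*(b + 2)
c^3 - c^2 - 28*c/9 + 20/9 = (c - 2)*(c - 2/3)*(c + 5/3)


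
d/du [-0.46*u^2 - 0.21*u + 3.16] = -0.92*u - 0.21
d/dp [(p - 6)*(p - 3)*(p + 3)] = 3*p^2 - 12*p - 9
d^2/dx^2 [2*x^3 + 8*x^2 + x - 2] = 12*x + 16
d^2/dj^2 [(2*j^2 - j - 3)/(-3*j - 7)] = -184/(27*j^3 + 189*j^2 + 441*j + 343)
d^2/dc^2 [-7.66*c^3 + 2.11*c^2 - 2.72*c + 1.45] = 4.22 - 45.96*c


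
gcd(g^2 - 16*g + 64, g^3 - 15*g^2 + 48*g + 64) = g^2 - 16*g + 64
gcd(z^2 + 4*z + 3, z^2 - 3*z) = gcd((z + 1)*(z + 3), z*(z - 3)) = 1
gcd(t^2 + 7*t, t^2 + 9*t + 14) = t + 7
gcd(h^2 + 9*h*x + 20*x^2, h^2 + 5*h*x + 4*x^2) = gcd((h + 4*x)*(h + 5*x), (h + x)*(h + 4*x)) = h + 4*x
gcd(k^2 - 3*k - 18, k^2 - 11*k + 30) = k - 6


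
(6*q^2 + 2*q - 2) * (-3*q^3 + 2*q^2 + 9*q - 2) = -18*q^5 + 6*q^4 + 64*q^3 + 2*q^2 - 22*q + 4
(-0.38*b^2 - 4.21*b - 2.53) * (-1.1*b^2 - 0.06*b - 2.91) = 0.418*b^4 + 4.6538*b^3 + 4.1414*b^2 + 12.4029*b + 7.3623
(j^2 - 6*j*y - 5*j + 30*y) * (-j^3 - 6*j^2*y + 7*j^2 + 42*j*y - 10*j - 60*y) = -j^5 + 12*j^4 + 36*j^3*y^2 - 45*j^3 - 432*j^2*y^2 + 50*j^2 + 1620*j*y^2 - 1800*y^2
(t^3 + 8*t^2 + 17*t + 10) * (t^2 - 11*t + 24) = t^5 - 3*t^4 - 47*t^3 + 15*t^2 + 298*t + 240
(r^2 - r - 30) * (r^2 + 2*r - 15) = r^4 + r^3 - 47*r^2 - 45*r + 450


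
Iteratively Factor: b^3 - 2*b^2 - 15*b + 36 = (b - 3)*(b^2 + b - 12) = (b - 3)*(b + 4)*(b - 3)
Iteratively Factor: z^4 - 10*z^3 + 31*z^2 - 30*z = (z - 5)*(z^3 - 5*z^2 + 6*z) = z*(z - 5)*(z^2 - 5*z + 6) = z*(z - 5)*(z - 3)*(z - 2)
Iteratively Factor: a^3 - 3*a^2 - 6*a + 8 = (a - 1)*(a^2 - 2*a - 8) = (a - 1)*(a + 2)*(a - 4)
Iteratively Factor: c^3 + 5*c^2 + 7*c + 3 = (c + 1)*(c^2 + 4*c + 3) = (c + 1)^2*(c + 3)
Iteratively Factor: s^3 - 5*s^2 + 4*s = (s - 1)*(s^2 - 4*s) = s*(s - 1)*(s - 4)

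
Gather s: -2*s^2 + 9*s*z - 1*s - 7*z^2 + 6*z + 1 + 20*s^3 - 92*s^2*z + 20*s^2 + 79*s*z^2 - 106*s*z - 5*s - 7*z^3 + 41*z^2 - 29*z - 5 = 20*s^3 + s^2*(18 - 92*z) + s*(79*z^2 - 97*z - 6) - 7*z^3 + 34*z^2 - 23*z - 4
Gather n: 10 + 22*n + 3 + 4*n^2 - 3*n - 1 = 4*n^2 + 19*n + 12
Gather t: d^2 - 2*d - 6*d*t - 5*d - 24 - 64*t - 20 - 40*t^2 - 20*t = d^2 - 7*d - 40*t^2 + t*(-6*d - 84) - 44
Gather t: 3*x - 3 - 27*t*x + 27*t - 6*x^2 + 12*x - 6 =t*(27 - 27*x) - 6*x^2 + 15*x - 9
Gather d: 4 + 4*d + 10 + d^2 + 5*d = d^2 + 9*d + 14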